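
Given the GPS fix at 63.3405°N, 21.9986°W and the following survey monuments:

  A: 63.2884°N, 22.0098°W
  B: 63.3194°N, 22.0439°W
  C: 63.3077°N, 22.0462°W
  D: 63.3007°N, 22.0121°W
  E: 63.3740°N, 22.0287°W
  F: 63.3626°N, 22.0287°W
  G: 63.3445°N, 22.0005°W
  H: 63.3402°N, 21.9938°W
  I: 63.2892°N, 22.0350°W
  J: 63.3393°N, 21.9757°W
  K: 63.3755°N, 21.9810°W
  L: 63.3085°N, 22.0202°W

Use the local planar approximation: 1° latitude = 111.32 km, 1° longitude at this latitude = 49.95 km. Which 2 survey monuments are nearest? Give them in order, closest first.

Distances from 63.3405°N, 21.9986°W:
A: √((-0.0521·111.32)² + (-0.0112·49.95)²) = √(33.637355 + 0.312973) = 5.8267 km
B: √((-0.0211·111.32)² + (-0.0453·49.95)²) = √(5.517106 + 5.119970) = 3.2615 km
C: √((-0.0328·111.32)² + (-0.0476·49.95)²) = √(13.331962 + 5.653077) = 4.3572 km
D: √((-0.0398·111.32)² + (-0.0135·49.95)²) = √(19.629649 + 0.454714) = 4.4816 km
E: √((0.0335·111.32)² + (-0.0301·49.95)²) = √(13.907082 + 2.260497) = 4.0209 km
F: √((0.0221·111.32)² + (-0.0301·49.95)²) = √(6.052446 + 2.260497) = 2.8832 km
G: √((0.0040·111.32)² + (-0.0019·49.95)²) = √(0.198274 + 0.009007) = 0.4553 km
H: √((-0.0003·111.32)² + (0.0048·49.95)²) = √(0.001115 + 0.057485) = 0.2421 km
I: √((-0.0513·111.32)² + (-0.0364·49.95)²) = √(32.612277 + 3.305779) = 5.9932 km
J: √((-0.0012·111.32)² + (0.0229·49.95)²) = √(0.017845 + 1.308404) = 1.1516 km
K: √((0.0350·111.32)² + (0.0176·49.95)²) = √(15.180374 + 0.772852) = 3.9941 km
L: √((-0.0320·111.32)² + (-0.0216·49.95)²) = √(12.689554 + 1.164068) = 3.7220 km
Sorted: H (0.2421 km) < G (0.4553 km) < J (1.1516 km) < F (2.8832 km) < …

H, G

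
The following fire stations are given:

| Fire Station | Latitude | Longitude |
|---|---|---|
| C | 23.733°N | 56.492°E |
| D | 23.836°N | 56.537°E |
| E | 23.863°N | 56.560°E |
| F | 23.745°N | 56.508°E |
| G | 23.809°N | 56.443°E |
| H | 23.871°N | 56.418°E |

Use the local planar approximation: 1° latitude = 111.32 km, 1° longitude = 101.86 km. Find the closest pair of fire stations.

Pairwise distances:
C–D: √((0.103·111.32)² + (0.045·101.86)²) = √(131.46824 + 21.01031) = 12.348 km
C–E: √((0.130·111.32)² + (0.068·101.86)²) = √(209.42721 + 47.97613) = 16.044 km
C–F: √((0.012·111.32)² + (0.016·101.86)²) = √(1.78447 + 2.65612) = 2.107 km
C–G: √((0.076·111.32)² + (-0.049·101.86)²) = √(71.57701 + 24.91148) = 9.823 km
C–H: √((0.138·111.32)² + (-0.074·101.86)²) = √(235.99596 + 56.81602) = 17.112 km
D–E: √((0.027·111.32)² + (0.023·101.86)²) = √(9.03387 + 5.48862) = 3.811 km
D–F: √((-0.091·111.32)² + (-0.029·101.86)²) = √(102.61933 + 8.72576) = 10.552 km
D–G: √((-0.027·111.32)² + (-0.094·101.86)²) = √(9.03387 + 91.67756) = 10.036 km
D–H: √((0.035·111.32)² + (-0.119·101.86)²) = √(15.18037 + 146.92688) = 12.732 km
E–F: √((-0.118·111.32)² + (-0.052·101.86)²) = √(172.54819 + 28.05524) = 14.163 km
E–G: √((-0.054·111.32)² + (-0.117·101.86)²) = √(36.13549 + 142.02967) = 13.348 km
E–H: √((0.008·111.32)² + (-0.142·101.86)²) = √(0.79310 + 209.21077) = 14.492 km
F–G: √((0.064·111.32)² + (-0.065·101.86)²) = √(50.75822 + 43.83632) = 9.726 km
F–H: √((0.126·111.32)² + (-0.090·101.86)²) = √(196.73765 + 84.04122) = 16.756 km
G–H: √((0.062·111.32)² + (-0.025·101.86)²) = √(47.63540 + 6.48466) = 7.357 km
Closest pair: C–F at 2.107 km.

C and F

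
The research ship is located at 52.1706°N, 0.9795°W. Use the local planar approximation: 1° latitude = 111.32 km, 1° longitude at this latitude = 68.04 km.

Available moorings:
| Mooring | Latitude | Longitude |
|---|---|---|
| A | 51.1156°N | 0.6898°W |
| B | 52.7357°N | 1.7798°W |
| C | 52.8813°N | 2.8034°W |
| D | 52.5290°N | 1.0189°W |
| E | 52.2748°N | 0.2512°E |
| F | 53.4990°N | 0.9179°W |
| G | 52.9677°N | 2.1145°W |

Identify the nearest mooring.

D

Distances from 52.1706°N, 0.9795°W:
A: √((-1.0550·111.32)² + (0.2897·68.04)²) = √(13792.764295 + 388.530932) = 119.0852 km
B: √((0.5651·111.32)² + (-0.8003·68.04)²) = √(3957.282094 + 2965.065173) = 83.2006 km
C: √((0.7107·111.32)² + (-1.8239·68.04)²) = √(6259.202846 + 15400.352323) = 147.1719 km
D: √((0.3584·111.32)² + (-0.0394·68.04)²) = √(1591.777631 + 7.186560) = 39.9871 km
E: √((0.1042·111.32)² + (1.2307·68.04)²) = √(134.549421 + 7011.856364) = 84.5364 km
F: √((1.3284·111.32)² + (0.0616·68.04)²) = √(21867.751457 + 17.566694) = 147.9369 km
G: √((0.7971·111.32)² + (-1.1350·68.04)²) = √(7873.575813 + 5963.762405) = 117.6322 km
Minimum: D at 39.9871 km.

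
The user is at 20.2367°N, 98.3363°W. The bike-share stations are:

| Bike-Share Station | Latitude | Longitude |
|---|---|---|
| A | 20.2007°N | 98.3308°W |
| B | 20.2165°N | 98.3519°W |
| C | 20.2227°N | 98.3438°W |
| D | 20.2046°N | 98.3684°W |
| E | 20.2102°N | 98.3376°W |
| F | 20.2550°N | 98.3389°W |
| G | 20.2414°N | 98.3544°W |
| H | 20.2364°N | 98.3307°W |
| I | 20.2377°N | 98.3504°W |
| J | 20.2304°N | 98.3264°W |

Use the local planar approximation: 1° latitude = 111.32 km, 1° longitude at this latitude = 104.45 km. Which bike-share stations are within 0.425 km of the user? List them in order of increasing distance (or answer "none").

Distances from 20.2367°N, 98.3363°W:
A: 4.0485 km
B: 2.7770 km
C: 1.7443 km
D: 4.9001 km
E: 2.9531 km
F: 2.0552 km
G: 1.9616 km
H: 0.5859 km
I: 1.4769 km
J: 1.2494 km
Threshold 0.425 km: none within range.

none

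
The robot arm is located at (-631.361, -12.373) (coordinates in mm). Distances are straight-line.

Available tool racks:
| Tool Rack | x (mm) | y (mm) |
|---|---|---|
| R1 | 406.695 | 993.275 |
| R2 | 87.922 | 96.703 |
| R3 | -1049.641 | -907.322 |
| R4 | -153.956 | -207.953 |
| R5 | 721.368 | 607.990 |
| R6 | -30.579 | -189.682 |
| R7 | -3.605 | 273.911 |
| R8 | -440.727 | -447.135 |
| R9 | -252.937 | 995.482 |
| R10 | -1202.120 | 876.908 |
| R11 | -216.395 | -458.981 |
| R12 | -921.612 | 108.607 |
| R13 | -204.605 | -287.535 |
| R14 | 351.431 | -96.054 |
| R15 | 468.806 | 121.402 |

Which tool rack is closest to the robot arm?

Distances from (-631.361, -12.373):
R1: √((1038.056)² + (1005.648)²) = √(1077560.25914 + 1011327.89990) = 1445.299 mm
R2: √((719.283)² + (109.076)²) = √(517368.03409 + 11897.57378) = 727.506 mm
R3: √((-418.280)² + (-894.949)²) = √(174958.15840 + 800933.71260) = 987.872 mm
R4: √((477.405)² + (-195.580)²) = √(227915.53402 + 38251.53640) = 515.914 mm
R5: √((1352.729)² + (620.363)²) = √(1829875.74744 + 384850.25177) = 1488.196 mm
R6: √((600.782)² + (-177.309)²) = √(360939.01152 + 31438.48148) = 626.400 mm
R7: √((627.756)² + (286.284)²) = √(394077.59554 + 81958.52866) = 689.954 mm
R8: √((190.634)² + (-434.762)²) = √(36341.32196 + 189017.99664) = 474.720 mm
R9: √((378.424)² + (1007.855)²) = √(143204.72378 + 1015771.70103) = 1076.558 mm
R10: √((-570.759)² + (889.281)²) = √(325765.83608 + 790820.69696) = 1056.687 mm
R11: √((414.966)² + (-446.608)²) = √(172196.78116 + 199458.70566) = 609.636 mm
R12: √((-290.251)² + (120.980)²) = √(84245.64300 + 14636.16040) = 314.455 mm
R13: √((426.756)² + (-275.162)²) = √(182120.68354 + 75714.12624) = 507.774 mm
R14: √((982.792)² + (-83.681)²) = √(965880.11526 + 7002.50976) = 986.348 mm
R15: √((1100.167)² + (133.775)²) = √(1210367.42789 + 17895.75063) = 1108.270 mm
Minimum: R12 at 314.455 mm.

R12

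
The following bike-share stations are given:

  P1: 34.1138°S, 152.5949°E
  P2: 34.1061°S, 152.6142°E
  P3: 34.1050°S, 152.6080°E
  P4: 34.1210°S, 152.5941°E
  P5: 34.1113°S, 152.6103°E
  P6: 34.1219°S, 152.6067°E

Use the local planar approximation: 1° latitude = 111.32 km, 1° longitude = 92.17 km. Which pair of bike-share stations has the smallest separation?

Pairwise distances:
P1–P2: √((0.0077·111.32)² + (0.0193·92.17)²) = √(0.734730 + 3.164418) = 1.9746 km
P1–P3: √((0.0088·111.32)² + (0.0131·92.17)²) = √(0.959648 + 1.457880) = 1.5548 km
P1–P4: √((-0.0072·111.32)² + (-0.0008·92.17)²) = √(0.642409 + 0.005437) = 0.8049 km
P1–P5: √((0.0025·111.32)² + (0.0154·92.17)²) = √(0.077451 + 2.014747) = 1.4464 km
P1–P6: √((-0.0081·111.32)² + (0.0118·92.17)²) = √(0.813048 + 1.182887) = 1.4128 km
P2–P3: √((0.0011·111.32)² + (-0.0062·92.17)²) = √(0.014994 + 0.326560) = 0.5844 km
P2–P4: √((-0.0149·111.32)² + (-0.0201·92.17)²) = √(2.751180 + 3.432190) = 2.4866 km
P2–P5: √((-0.0052·111.32)² + (-0.0039·92.17)²) = √(0.335084 + 0.129214) = 0.6814 km
P2–P6: √((-0.0158·111.32)² + (-0.0075·92.17)²) = √(3.093574 + 0.477861) = 1.8898 km
P3–P4: √((-0.0160·111.32)² + (-0.0139·92.17)²) = √(3.172388 + 1.641379) = 2.1940 km
P3–P5: √((-0.0063·111.32)² + (0.0023·92.17)²) = √(0.491844 + 0.044940) = 0.7327 km
P3–P6: √((-0.0169·111.32)² + (-0.0013·92.17)²) = √(3.539320 + 0.014357) = 1.8851 km
P4–P5: √((0.0097·111.32)² + (0.0162·92.17)²) = √(1.165977 + 2.229509) = 1.8427 km
P4–P6: √((-0.0009·111.32)² + (0.0126·92.17)²) = √(0.010038 + 1.348715) = 1.1657 km
P5–P6: √((-0.0106·111.32)² + (-0.0036·92.17)²) = √(1.392381 + 0.110099) = 1.2258 km
Closest pair: P2–P3 at 0.5844 km.

P2 and P3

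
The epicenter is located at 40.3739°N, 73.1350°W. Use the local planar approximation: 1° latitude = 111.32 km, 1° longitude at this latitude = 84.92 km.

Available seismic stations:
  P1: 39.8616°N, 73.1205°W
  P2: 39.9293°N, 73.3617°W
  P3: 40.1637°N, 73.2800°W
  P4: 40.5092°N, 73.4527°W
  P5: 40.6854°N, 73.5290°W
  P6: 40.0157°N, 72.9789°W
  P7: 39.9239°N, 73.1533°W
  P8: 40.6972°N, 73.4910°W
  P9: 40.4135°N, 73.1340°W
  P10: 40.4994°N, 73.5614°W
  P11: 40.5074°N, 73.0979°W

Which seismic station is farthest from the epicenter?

Distances from 40.3739°N, 73.1350°W:
P1: √((-0.5123·111.32)² + (0.0145·84.92)²) = √(3252.333759 + 1.516198) = 57.0425 km
P2: √((-0.4446·111.32)² + (-0.2267·84.92)²) = √(2449.544379 + 370.615016) = 53.1052 km
P3: √((-0.2102·111.32)² + (-0.1450·84.92)²) = √(547.534915 + 151.619820) = 26.4415 km
P4: √((0.1353·111.32)² + (-0.3177·84.92)²) = √(226.851674 + 727.870973) = 30.8986 km
P5: √((0.3115·111.32)² + (-0.3940·84.92)²) = √(1202.437459 + 1119.469884) = 48.1862 km
P6: √((-0.3582·111.32)² + (0.1561·84.92)²) = √(1590.001589 + 175.721854) = 42.0205 km
P7: √((-0.4500·111.32)² + (-0.0183·84.92)²) = √(2509.408836 + 2.415028) = 50.1181 km
P8: √((0.3233·111.32)² + (-0.3560·84.92)²) = √(1295.262537 + 913.944802) = 47.0022 km
P9: √((0.0396·111.32)² + (0.0010·84.92)²) = √(19.432862 + 0.007211) = 4.4091 km
P10: √((0.1255·111.32)² + (-0.4264·84.92)²) = √(195.179341 + 1311.155989) = 38.8115 km
P11: √((0.1335·111.32)² + (0.0371·84.92)²) = √(220.855860 + 9.925852) = 15.1915 km
Maximum: P1 at 57.0425 km.

P1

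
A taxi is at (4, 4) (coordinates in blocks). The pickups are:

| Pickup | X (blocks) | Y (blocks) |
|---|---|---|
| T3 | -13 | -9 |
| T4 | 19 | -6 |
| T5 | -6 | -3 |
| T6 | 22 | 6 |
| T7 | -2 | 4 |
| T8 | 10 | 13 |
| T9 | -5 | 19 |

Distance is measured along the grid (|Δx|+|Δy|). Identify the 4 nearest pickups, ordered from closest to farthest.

Distances from (4, 4):
T3: 30 blocks
T4: 25 blocks
T5: 17 blocks
T6: 20 blocks
T7: 6 blocks
T8: 15 blocks
T9: 24 blocks
Sorted: T7 (6 blocks) < T8 (15 blocks) < T5 (17 blocks) < T6 (20 blocks) < T9 (24 blocks) < T4 (25 blocks) < …

T7, T8, T5, T6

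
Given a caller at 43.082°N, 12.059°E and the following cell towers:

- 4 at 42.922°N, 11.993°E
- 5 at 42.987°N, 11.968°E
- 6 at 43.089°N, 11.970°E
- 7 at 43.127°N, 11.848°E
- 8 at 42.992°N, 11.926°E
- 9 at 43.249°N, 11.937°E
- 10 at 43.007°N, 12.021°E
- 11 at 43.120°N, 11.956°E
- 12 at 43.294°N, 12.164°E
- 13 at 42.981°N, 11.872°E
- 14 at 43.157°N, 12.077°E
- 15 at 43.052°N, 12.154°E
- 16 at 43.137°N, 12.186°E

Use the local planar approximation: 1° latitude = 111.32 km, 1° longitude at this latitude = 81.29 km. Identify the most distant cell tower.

12

Distances from 43.082°N, 12.059°E:
4: 18.602 km
5: 12.906 km
6: 7.277 km
7: 17.869 km
8: 14.740 km
9: 21.070 km
10: 8.902 km
11: 9.381 km
12: 25.096 km
13: 18.907 km
14: 8.476 km
15: 8.414 km
16: 12.003 km
Maximum: 12 at 25.096 km.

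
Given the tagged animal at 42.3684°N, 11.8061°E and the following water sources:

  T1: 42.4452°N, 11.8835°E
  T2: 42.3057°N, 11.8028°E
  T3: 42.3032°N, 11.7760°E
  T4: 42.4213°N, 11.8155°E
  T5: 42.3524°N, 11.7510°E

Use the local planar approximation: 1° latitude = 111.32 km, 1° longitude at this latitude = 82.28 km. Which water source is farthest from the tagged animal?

T1

Distances from 42.3684°N, 11.8061°E:
T1: 10.6606 km
T2: 6.9850 km
T3: 7.6690 km
T4: 5.9394 km
T5: 4.8710 km
Maximum: T1 at 10.6606 km.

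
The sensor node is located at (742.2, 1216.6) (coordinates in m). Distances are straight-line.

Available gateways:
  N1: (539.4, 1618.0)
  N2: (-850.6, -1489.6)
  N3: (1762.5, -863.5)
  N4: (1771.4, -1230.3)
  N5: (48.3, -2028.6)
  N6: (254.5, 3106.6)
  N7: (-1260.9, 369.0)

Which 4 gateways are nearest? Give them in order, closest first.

Distances from (742.2, 1216.6):
N1: √((-202.8)² + (401.4)²) = √(41127.840 + 161121.960) = 449.7 m
N2: √((-1592.8)² + (-2706.2)²) = √(2537011.840 + 7323518.440) = 3140.1 m
N3: √((1020.3)² + (-2080.1)²) = √(1041012.090 + 4326816.010) = 2316.9 m
N4: √((1029.2)² + (-2446.9)²) = √(1059252.640 + 5987319.610) = 2654.5 m
N5: √((-693.9)² + (-3245.2)²) = √(481497.210 + 10531323.040) = 3318.6 m
N6: √((-487.7)² + (1890.0)²) = √(237851.290 + 3572100.000) = 1951.9 m
N7: √((-2003.1)² + (-847.6)²) = √(4012409.610 + 718425.760) = 2175.0 m
Sorted: N1 (449.7 m) < N6 (1951.9 m) < N7 (2175.0 m) < N3 (2316.9 m) < N4 (2654.5 m) < N2 (3140.1 m) < …

N1, N6, N7, N3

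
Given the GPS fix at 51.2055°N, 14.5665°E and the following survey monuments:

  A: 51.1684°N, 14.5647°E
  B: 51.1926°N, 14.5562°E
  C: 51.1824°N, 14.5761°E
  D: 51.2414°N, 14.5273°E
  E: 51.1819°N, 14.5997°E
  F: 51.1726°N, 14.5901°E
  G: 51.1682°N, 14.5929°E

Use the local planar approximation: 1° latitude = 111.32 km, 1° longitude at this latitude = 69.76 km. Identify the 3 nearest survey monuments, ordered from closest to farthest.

Distances from 51.2055°N, 14.5665°E:
A: 4.1319 km
B: 1.6058 km
C: 2.6573 km
D: 4.8424 km
E: 3.5023 km
F: 4.0154 km
G: 4.5423 km
Sorted: B (1.6058 km) < C (2.6573 km) < E (3.5023 km) < F (4.0154 km) < A (4.1319 km) < …

B, C, E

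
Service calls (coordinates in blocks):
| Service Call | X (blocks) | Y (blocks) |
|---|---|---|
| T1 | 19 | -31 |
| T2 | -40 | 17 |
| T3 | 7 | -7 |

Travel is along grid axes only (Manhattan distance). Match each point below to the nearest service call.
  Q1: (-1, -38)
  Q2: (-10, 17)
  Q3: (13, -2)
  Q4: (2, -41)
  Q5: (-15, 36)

Q1→T1; Q2→T2; Q3→T3; Q4→T1; Q5→T2

Q1 at (-1, -38):
  T1: |20| + |7| = 20 + 7 = 27 blocks
  T2: |-39| + |55| = 39 + 55 = 94 blocks
  T3: |8| + |31| = 8 + 31 = 39 blocks
  → nearest: T1 (27 blocks)
Q2 at (-10, 17):
  T1: |29| + |-48| = 29 + 48 = 77 blocks
  T2: |-30| + |0| = 30 + 0 = 30 blocks
  T3: |17| + |-24| = 17 + 24 = 41 blocks
  → nearest: T2 (30 blocks)
Q3 at (13, -2):
  T1: |6| + |-29| = 6 + 29 = 35 blocks
  T2: |-53| + |19| = 53 + 19 = 72 blocks
  T3: |-6| + |-5| = 6 + 5 = 11 blocks
  → nearest: T3 (11 blocks)
Q4 at (2, -41):
  T1: |17| + |10| = 17 + 10 = 27 blocks
  T2: |-42| + |58| = 42 + 58 = 100 blocks
  T3: |5| + |34| = 5 + 34 = 39 blocks
  → nearest: T1 (27 blocks)
Q5 at (-15, 36):
  T1: |34| + |-67| = 34 + 67 = 101 blocks
  T2: |-25| + |-19| = 25 + 19 = 44 blocks
  T3: |22| + |-43| = 22 + 43 = 65 blocks
  → nearest: T2 (44 blocks)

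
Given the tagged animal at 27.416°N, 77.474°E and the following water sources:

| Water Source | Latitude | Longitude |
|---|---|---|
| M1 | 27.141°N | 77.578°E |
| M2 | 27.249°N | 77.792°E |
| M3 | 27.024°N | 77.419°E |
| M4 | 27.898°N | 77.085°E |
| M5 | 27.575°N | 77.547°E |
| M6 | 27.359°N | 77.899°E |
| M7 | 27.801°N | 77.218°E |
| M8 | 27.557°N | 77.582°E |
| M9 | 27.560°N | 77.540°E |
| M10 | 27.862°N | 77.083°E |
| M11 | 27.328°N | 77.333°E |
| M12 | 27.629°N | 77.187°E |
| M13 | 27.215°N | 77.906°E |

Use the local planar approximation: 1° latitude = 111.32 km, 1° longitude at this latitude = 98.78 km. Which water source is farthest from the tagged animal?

M4

Distances from 27.416°N, 77.474°E:
M1: √((-0.275·111.32)² + (0.104·98.78)²) = √(937.15577 + 105.53699) = 32.291 km
M2: √((-0.167·111.32)² + (0.318·98.78)²) = √(345.60446 + 986.71626) = 36.501 km
M3: √((-0.392·111.32)² + (-0.055·98.78)²) = √(1904.22617 + 29.51640) = 43.974 km
M4: √((0.482·111.32)² + (-0.389·98.78)²) = √(2878.99209 + 1476.51290) = 65.996 km
M5: √((0.159·111.32)² + (0.073·98.78)²) = √(313.28575 + 51.99766) = 19.112 km
M6: √((-0.057·111.32)² + (0.425·98.78)²) = √(40.26207 + 1762.44634) = 42.458 km
M7: √((0.385·111.32)² + (-0.256·98.78)²) = √(1836.82531 + 639.46676) = 49.762 km
M8: √((0.141·111.32)² + (0.108·98.78)²) = √(246.36818 + 113.81134) = 18.978 km
M9: √((0.144·111.32)² + (0.066·98.78)²) = √(256.96346 + 42.50362) = 17.305 km
M10: √((0.446·111.32)² + (-0.391·98.78)²) = √(2464.99540 + 1491.73458) = 62.903 km
M11: √((-0.088·111.32)² + (-0.141·98.78)²) = √(95.96475 + 193.98863) = 17.028 km
M12: √((0.213·111.32)² + (-0.287·98.78)²) = √(562.21911 + 803.71456) = 36.959 km
M13: √((-0.201·111.32)² + (0.432·98.78)²) = √(500.65495 + 1820.98152) = 48.183 km
Maximum: M4 at 65.996 km.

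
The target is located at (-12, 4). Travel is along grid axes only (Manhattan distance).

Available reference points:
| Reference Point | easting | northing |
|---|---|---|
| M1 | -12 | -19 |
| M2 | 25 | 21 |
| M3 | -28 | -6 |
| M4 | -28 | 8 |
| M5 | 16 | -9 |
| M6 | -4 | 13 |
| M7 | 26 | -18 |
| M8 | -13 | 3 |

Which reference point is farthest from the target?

Distances from (-12, 4):
M1: 23
M2: 54
M3: 26
M4: 20
M5: 41
M6: 17
M7: 60
M8: 2
Maximum: M7 at 60.

M7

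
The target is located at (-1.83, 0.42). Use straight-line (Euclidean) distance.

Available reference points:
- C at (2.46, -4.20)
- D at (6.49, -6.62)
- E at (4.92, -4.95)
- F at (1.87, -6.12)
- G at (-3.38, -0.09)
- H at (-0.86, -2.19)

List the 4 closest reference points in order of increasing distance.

Distances from (-1.83, 0.42):
C: √((4.29)² + (-4.62)²) = √(18.4041 + 21.3444) = 6.30
D: √((8.32)² + (-7.04)²) = √(69.2224 + 49.5616) = 10.90
E: √((6.75)² + (-5.37)²) = √(45.5625 + 28.8369) = 8.63
F: √((3.70)² + (-6.54)²) = √(13.6900 + 42.7716) = 7.51
G: √((-1.55)² + (-0.51)²) = √(2.4025 + 0.2601) = 1.63
H: √((0.97)² + (-2.61)²) = √(0.9409 + 6.8121) = 2.78
Sorted: G (1.63) < H (2.78) < C (6.30) < F (7.51) < E (8.63) < D (10.90)

G, H, C, F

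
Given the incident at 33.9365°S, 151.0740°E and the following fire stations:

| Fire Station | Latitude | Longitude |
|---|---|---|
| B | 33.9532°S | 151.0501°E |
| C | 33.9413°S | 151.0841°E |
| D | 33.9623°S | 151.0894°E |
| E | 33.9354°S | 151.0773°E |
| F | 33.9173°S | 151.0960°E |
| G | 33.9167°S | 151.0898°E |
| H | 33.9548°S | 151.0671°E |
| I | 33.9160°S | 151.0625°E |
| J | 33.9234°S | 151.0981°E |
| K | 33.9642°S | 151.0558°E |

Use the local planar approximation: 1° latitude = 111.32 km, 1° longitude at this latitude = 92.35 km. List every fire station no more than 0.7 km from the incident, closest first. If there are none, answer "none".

Distances from 33.9365°S, 151.0740°E:
B: 2.8858 km
C: 1.0749 km
D: 3.2049 km
E: 0.3284 km
F: 2.9489 km
G: 2.6433 km
H: 2.1345 km
I: 2.5171 km
J: 2.6608 km
K: 3.5119 km
Threshold 0.7 km: E (0.3284 km) is within range.

E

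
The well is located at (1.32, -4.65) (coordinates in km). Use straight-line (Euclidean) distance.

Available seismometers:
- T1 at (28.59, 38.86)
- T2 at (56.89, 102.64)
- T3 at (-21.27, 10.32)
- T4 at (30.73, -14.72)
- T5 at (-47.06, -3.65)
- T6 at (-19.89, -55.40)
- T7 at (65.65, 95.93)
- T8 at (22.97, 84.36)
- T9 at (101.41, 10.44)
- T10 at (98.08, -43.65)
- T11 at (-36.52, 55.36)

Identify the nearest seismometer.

T3

Distances from (1.32, -4.65):
T1: 51.35 km
T2: 120.83 km
T3: 27.10 km
T4: 31.09 km
T5: 48.39 km
T6: 55.00 km
T7: 119.39 km
T8: 91.61 km
T9: 101.22 km
T10: 104.32 km
T11: 70.94 km
Minimum: T3 at 27.10 km.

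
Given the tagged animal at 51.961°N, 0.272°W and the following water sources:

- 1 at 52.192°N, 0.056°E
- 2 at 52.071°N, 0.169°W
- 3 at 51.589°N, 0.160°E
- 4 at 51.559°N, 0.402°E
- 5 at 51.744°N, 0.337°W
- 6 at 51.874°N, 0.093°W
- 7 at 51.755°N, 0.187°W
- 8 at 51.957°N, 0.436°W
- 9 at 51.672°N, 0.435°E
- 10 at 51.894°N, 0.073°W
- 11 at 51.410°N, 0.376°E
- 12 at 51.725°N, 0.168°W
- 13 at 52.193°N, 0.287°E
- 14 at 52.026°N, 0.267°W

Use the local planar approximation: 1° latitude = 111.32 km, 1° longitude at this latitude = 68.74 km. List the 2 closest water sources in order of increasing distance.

Distances from 51.961°N, 0.272°W:
1: √((0.231·111.32)² + (0.328·68.74)²) = √(661.25711 + 508.35458) = 34.200 km
2: √((0.110·111.32)² + (0.103·68.74)²) = √(149.94492 + 50.12952) = 14.145 km
3: √((-0.372·111.32)² + (0.432·68.74)²) = √(1714.87423 + 881.83341) = 50.958 km
4: √((-0.402·111.32)² + (0.674·68.74)²) = √(2002.61978 + 2146.53932) = 64.414 km
5: √((-0.217·111.32)² + (-0.065·68.74)²) = √(583.53359 + 19.96392) = 24.566 km
6: √((-0.087·111.32)² + (0.179·68.74)²) = √(93.79613 + 151.39974) = 15.659 km
7: √((-0.206·111.32)² + (0.085·68.74)²) = √(525.87295 + 34.13948) = 23.665 km
8: √((-0.004·111.32)² + (-0.164·68.74)²) = √(0.19827 + 127.08865) = 11.282 km
9: √((-0.289·111.32)² + (0.707·68.74)²) = √(1035.00413 + 2361.88030) = 58.283 km
10: √((-0.067·111.32)² + (0.199·68.74)²) = √(55.62833 + 187.12215) = 15.580 km
11: √((-0.551·111.32)² + (0.648·68.74)²) = √(3762.26682 + 1984.12517) = 75.805 km
12: √((-0.236·111.32)² + (0.104·68.74)²) = √(690.19276 + 51.10763) = 27.227 km
13: √((0.232·111.32)² + (0.559·68.74)²) = √(666.99467 + 1476.53135) = 46.298 km
14: √((0.065·111.32)² + (0.005·68.74)²) = √(52.35680 + 0.11813) = 7.244 km
Sorted: 14 (7.244 km) < 8 (11.282 km) < 2 (14.145 km) < 10 (15.580 km) < …

14, 8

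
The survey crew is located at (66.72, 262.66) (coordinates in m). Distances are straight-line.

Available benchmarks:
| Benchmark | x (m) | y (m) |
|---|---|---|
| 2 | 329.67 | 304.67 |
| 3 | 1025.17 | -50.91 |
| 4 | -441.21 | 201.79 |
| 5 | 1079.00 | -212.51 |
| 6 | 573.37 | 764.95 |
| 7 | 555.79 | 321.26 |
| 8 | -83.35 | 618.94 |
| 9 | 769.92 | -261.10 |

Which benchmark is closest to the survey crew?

2

Distances from (66.72, 262.66):
2: 266.28 m
3: 1008.44 m
4: 511.56 m
5: 1118.26 m
6: 713.43 m
7: 492.57 m
8: 386.60 m
9: 876.82 m
Minimum: 2 at 266.28 m.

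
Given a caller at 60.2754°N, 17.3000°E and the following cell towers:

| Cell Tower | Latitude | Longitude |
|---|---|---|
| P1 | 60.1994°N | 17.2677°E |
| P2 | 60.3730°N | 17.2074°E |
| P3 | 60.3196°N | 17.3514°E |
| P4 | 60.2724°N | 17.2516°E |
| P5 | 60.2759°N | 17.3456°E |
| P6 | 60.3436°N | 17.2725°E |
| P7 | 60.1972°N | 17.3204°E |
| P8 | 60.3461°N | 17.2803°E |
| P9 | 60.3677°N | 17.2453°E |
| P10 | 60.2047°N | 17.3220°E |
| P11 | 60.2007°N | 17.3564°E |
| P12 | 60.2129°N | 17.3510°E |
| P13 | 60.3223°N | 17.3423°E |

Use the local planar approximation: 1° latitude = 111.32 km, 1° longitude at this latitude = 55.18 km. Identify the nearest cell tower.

P5

Distances from 60.2754°N, 17.3000°E:
P1: √((-0.0760·111.32)² + (-0.0323·55.18)²) = √(71.577015 + 3.176643) = 8.6460 km
P2: √((0.0976·111.32)² + (-0.0926·55.18)²) = √(118.044574 + 26.108707) = 12.0064 km
P3: √((0.0442·111.32)² + (0.0514·55.18)²) = √(24.209785 + 8.044325) = 5.6793 km
P4: √((-0.0030·111.32)² + (-0.0484·55.18)²) = √(0.111529 + 7.132703) = 2.6915 km
P5: √((0.0005·111.32)² + (0.0456·55.18)²) = √(0.003098 + 6.331303) = 2.5168 km
P6: √((0.0682·111.32)² + (-0.0275·55.18)²) = √(57.638828 + 2.302655) = 7.7422 km
P7: √((-0.0782·111.32)² + (0.0204·55.18)²) = √(75.780925 + 1.267137) = 8.7777 km
P8: √((0.0707·111.32)² + (-0.0197·55.18)²) = √(61.942000 + 1.181669) = 7.9450 km
P9: √((0.0923·111.32)² + (-0.0547·55.18)²) = √(105.572255 + 9.110413) = 10.7090 km
P10: √((-0.0707·111.32)² + (0.0220·55.18)²) = √(61.942000 + 1.473699) = 7.9634 km
P11: √((-0.0747·111.32)² + (0.0564·55.18)²) = √(69.149270 + 9.685490) = 8.8789 km
P12: √((-0.0625·111.32)² + (0.0510·55.18)²) = √(48.406806 + 7.919609) = 7.5051 km
P13: √((0.0469·111.32)² + (0.0423·55.18)²) = √(27.257880 + 5.448088) = 5.7189 km
Minimum: P5 at 2.5168 km.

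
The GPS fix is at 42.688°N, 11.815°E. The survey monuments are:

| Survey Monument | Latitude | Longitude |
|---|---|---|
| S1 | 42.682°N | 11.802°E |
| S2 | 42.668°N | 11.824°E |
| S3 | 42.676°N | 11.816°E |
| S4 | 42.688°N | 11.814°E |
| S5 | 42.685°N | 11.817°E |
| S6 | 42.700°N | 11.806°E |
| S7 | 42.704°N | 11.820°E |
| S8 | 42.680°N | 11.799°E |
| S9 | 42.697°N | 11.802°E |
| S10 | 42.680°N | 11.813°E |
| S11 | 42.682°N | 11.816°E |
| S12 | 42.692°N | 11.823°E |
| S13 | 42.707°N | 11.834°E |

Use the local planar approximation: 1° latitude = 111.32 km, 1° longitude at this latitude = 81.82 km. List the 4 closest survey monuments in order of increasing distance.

S4, S5, S11, S12

Distances from 42.688°N, 11.815°E:
S1: 1.256 km
S2: 2.345 km
S3: 1.338 km
S4: 0.082 km
S5: 0.372 km
S6: 1.525 km
S7: 1.827 km
S8: 1.583 km
S9: 1.461 km
S10: 0.905 km
S11: 0.673 km
S12: 0.792 km
S13: 2.625 km
Sorted: S4 (0.082 km) < S5 (0.372 km) < S11 (0.673 km) < S12 (0.792 km) < S10 (0.905 km) < S1 (1.256 km) < …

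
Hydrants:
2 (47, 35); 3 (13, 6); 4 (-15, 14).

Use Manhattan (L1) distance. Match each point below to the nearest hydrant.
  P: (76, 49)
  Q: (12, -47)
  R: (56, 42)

P→2; Q→3; R→2

P at (76, 49):
  2: |-29| + |-14| = 29 + 14 = 43
  3: |-63| + |-43| = 63 + 43 = 106
  4: |-91| + |-35| = 91 + 35 = 126
  → nearest: 2 (43)
Q at (12, -47):
  2: |35| + |82| = 35 + 82 = 117
  3: |1| + |53| = 1 + 53 = 54
  4: |-27| + |61| = 27 + 61 = 88
  → nearest: 3 (54)
R at (56, 42):
  2: |-9| + |-7| = 9 + 7 = 16
  3: |-43| + |-36| = 43 + 36 = 79
  4: |-71| + |-28| = 71 + 28 = 99
  → nearest: 2 (16)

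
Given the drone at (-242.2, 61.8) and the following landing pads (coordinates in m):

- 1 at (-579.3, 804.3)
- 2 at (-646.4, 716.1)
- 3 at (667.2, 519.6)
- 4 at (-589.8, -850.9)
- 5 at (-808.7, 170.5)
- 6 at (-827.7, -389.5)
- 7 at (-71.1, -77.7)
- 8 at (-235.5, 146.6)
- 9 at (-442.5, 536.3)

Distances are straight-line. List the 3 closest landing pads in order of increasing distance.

8, 7, 9

Distances from (-242.2, 61.8):
1: √((-337.1)² + (742.5)²) = √(113636.410 + 551306.250) = 815.4 m
2: √((-404.2)² + (654.3)²) = √(163377.640 + 428108.490) = 769.1 m
3: √((909.4)² + (457.8)²) = √(827008.360 + 209580.840) = 1018.1 m
4: √((-347.6)² + (-912.7)²) = √(120825.760 + 833021.290) = 976.7 m
5: √((-566.5)² + (108.7)²) = √(320922.250 + 11815.690) = 576.8 m
6: √((-585.5)² + (-451.3)²) = √(342810.250 + 203671.690) = 739.2 m
7: √((171.1)² + (-139.5)²) = √(29275.210 + 19460.250) = 220.8 m
8: √((6.7)² + (84.8)²) = √(44.890 + 7191.040) = 85.1 m
9: √((-200.3)² + (474.5)²) = √(40120.090 + 225150.250) = 515.0 m
Sorted: 8 (85.1 m) < 7 (220.8 m) < 9 (515.0 m) < 5 (576.8 m) < 6 (739.2 m) < …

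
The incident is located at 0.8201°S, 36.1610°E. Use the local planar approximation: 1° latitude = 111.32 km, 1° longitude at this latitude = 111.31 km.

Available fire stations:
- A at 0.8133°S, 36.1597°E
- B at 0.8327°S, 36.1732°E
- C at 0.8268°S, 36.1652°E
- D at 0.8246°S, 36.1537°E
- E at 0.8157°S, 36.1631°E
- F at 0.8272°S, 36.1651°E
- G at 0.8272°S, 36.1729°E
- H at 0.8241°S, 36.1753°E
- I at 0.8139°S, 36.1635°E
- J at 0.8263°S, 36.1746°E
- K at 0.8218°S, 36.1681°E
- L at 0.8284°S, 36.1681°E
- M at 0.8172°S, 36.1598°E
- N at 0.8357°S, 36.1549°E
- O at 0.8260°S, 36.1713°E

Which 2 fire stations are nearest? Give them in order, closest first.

M, E

Distances from 0.8201°S, 36.1610°E:
A: 0.7707 km
B: 1.9523 km
C: 0.8803 km
D: 0.9546 km
E: 0.5427 km
F: 0.9127 km
G: 1.5425 km
H: 1.6528 km
I: 0.7442 km
J: 1.6637 km
K: 0.8126 km
L: 1.2158 km
M: 0.3494 km
N: 1.8646 km
O: 1.3213 km
Sorted: M (0.3494 km) < E (0.5427 km) < I (0.7442 km) < A (0.7707 km) < …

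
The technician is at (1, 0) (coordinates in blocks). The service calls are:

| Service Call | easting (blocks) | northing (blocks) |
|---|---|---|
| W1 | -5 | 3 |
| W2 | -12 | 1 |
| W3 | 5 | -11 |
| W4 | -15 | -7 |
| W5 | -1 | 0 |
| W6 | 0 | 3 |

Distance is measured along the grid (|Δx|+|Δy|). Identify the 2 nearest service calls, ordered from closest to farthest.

W5, W6

Distances from (1, 0):
W1: |-6| + |3| = 6 + 3 = 9 blocks
W2: |-13| + |1| = 13 + 1 = 14 blocks
W3: |4| + |-11| = 4 + 11 = 15 blocks
W4: |-16| + |-7| = 16 + 7 = 23 blocks
W5: |-2| + |0| = 2 + 0 = 2 blocks
W6: |-1| + |3| = 1 + 3 = 4 blocks
Sorted: W5 (2 blocks) < W6 (4 blocks) < W1 (9 blocks) < W2 (14 blocks) < …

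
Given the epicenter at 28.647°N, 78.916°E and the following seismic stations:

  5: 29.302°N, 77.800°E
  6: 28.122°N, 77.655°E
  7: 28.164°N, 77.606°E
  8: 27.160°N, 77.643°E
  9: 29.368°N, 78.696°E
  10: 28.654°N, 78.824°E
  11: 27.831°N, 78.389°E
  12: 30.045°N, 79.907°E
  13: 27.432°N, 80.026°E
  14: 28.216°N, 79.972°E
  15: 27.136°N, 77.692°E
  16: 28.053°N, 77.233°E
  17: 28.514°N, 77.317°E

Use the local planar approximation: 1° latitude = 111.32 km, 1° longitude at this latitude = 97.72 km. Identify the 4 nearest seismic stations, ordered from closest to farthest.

Distances from 28.647°N, 78.916°E:
5: 131.186 km
6: 136.382 km
7: 138.846 km
8: 207.065 km
9: 83.091 km
10: 9.024 km
11: 104.420 km
12: 183.296 km
13: 173.376 km
14: 113.801 km
15: 206.396 km
16: 177.258 km
17: 156.954 km
Sorted: 10 (9.024 km) < 9 (83.091 km) < 11 (104.420 km) < 14 (113.801 km) < 5 (131.186 km) < 6 (136.382 km) < …

10, 9, 11, 14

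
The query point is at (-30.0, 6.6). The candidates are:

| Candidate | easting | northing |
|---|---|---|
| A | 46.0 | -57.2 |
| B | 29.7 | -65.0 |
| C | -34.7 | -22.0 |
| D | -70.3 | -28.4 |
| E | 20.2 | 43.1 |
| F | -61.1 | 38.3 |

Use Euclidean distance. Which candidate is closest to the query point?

C

Distances from (-30.0, 6.6):
A: √((76.0)² + (-63.8)²) = √(5776.000 + 4070.440) = 99.2
B: √((59.7)² + (-71.6)²) = √(3564.090 + 5126.560) = 93.2
C: √((-4.7)² + (-28.6)²) = √(22.090 + 817.960) = 29.0
D: √((-40.3)² + (-35.0)²) = √(1624.090 + 1225.000) = 53.4
E: √((50.2)² + (36.5)²) = √(2520.040 + 1332.250) = 62.1
F: √((-31.1)² + (31.7)²) = √(967.210 + 1004.890) = 44.4
Minimum: C at 29.0.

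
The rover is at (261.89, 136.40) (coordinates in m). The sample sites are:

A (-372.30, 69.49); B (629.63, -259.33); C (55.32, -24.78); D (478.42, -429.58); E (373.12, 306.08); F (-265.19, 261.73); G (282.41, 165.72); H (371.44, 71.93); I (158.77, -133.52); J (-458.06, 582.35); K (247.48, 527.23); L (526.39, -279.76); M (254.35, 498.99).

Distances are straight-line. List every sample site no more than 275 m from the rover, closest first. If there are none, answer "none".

Distances from (261.89, 136.40):
A: √((-634.19)² + (-66.91)²) = √(402196.9561 + 4476.9481) = 637.71 m
B: √((367.74)² + (-395.73)²) = √(135232.7076 + 156602.2329) = 540.22 m
C: √((-206.57)² + (-161.18)²) = √(42671.1649 + 25978.9924) = 262.01 m
D: √((216.53)² + (-565.98)²) = √(46885.2409 + 320333.3604) = 605.99 m
E: √((111.23)² + (169.68)²) = √(12372.1129 + 28791.3024) = 202.89 m
F: √((-527.08)² + (125.33)²) = √(277813.3264 + 15707.6089) = 541.78 m
G: √((20.52)² + (29.32)²) = √(421.0704 + 859.6624) = 35.79 m
H: √((109.55)² + (-64.47)²) = √(12001.2025 + 4156.3809) = 127.11 m
I: √((-103.12)² + (-269.92)²) = √(10633.7344 + 72856.8064) = 288.95 m
J: √((-719.95)² + (445.95)²) = √(518328.0025 + 198871.4025) = 846.88 m
K: √((-14.41)² + (390.83)²) = √(207.6481 + 152748.0889) = 391.10 m
L: √((264.50)² + (-416.16)²) = √(69960.2500 + 173189.1456) = 493.10 m
M: √((-7.54)² + (362.59)²) = √(56.8516 + 131471.5081) = 362.67 m
Threshold 275 m: G (35.79 m), H (127.11 m), E (202.89 m), C (262.01 m) are within range.

G, H, E, C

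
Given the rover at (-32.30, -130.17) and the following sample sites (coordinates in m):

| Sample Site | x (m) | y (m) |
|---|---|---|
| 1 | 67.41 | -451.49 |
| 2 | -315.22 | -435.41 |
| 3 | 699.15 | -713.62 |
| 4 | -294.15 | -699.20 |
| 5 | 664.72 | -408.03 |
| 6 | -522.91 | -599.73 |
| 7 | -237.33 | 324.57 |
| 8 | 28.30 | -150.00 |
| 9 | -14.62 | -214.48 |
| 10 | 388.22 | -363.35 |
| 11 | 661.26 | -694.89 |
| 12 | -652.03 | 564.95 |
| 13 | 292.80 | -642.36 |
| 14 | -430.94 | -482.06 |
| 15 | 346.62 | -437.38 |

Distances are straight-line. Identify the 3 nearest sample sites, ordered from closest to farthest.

8, 9, 1

Distances from (-32.30, -130.17):
1: 336.44 m
2: 416.19 m
3: 935.65 m
4: 626.39 m
5: 750.36 m
6: 679.11 m
7: 498.82 m
8: 63.76 m
9: 86.14 m
10: 480.84 m
11: 894.39 m
12: 931.27 m
13: 606.65 m
14: 531.73 m
15: 487.81 m
Sorted: 8 (63.76 m) < 9 (86.14 m) < 1 (336.44 m) < 2 (416.19 m) < 10 (480.84 m) < …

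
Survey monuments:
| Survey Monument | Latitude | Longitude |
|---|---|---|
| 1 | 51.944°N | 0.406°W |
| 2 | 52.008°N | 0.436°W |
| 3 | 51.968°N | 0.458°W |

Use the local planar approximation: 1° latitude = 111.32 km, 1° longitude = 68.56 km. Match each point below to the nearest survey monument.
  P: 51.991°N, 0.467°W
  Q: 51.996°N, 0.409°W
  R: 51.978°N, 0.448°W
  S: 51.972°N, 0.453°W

P at 51.991°N, 0.467°W:
  1: 6.698 km
  2: 2.846 km
  3: 2.634 km
  → nearest: 3 (2.634 km)
Q at 51.996°N, 0.409°W:
  1: 5.792 km
  2: 2.283 km
  3: 4.583 km
  → nearest: 2 (2.283 km)
R at 51.978°N, 0.448°W:
  1: 4.756 km
  2: 3.439 km
  3: 1.307 km
  → nearest: 3 (1.307 km)
S at 51.972°N, 0.453°W:
  1: 4.483 km
  2: 4.174 km
  3: 0.562 km
  → nearest: 3 (0.562 km)

P→3; Q→2; R→3; S→3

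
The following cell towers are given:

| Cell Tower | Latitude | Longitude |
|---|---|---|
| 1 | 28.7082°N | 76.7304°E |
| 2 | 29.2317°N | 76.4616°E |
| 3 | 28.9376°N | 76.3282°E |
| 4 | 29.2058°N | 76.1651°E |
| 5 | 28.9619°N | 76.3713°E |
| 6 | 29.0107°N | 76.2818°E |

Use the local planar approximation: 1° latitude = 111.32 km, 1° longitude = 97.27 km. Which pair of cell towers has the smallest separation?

3 and 5

Pairwise distances:
1–2: 63.8727 km
1–3: 46.7189 km
1–4: 78.0507 km
1–5: 44.9186 km
1–6: 55.1181 km
2–3: 35.2169 km
2–4: 28.9843 km
2–5: 31.2922 km
2–6: 30.1847 km
3–4: 33.8093 km
3–5: 4.9893 km
3–6: 9.3053 km
4–5: 33.7559 km
4–6: 24.5061 km
5–6: 10.2616 km
Closest pair: 3–5 at 4.9893 km.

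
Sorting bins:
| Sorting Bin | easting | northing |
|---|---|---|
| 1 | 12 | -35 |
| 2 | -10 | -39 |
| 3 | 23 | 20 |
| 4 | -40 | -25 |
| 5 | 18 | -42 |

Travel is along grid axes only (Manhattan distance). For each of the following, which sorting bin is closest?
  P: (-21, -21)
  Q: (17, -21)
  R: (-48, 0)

P at (-21, -21):
  1: 47
  2: 29
  3: 85
  4: 23
  5: 60
  → nearest: 4 (23)
Q at (17, -21):
  1: 19
  2: 45
  3: 47
  4: 61
  5: 22
  → nearest: 1 (19)
R at (-48, 0):
  1: 95
  2: 77
  3: 91
  4: 33
  5: 108
  → nearest: 4 (33)

P→4; Q→1; R→4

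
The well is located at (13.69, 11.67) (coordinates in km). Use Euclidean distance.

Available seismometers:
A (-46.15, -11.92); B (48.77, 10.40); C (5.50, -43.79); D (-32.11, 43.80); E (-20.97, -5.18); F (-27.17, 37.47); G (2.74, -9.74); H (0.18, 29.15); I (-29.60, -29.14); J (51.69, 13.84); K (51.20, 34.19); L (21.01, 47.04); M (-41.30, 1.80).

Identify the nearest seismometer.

Distances from (13.69, 11.67):
A: 64.32 km
B: 35.10 km
C: 56.06 km
D: 55.95 km
E: 38.54 km
F: 48.32 km
G: 24.05 km
H: 22.09 km
I: 59.49 km
J: 38.06 km
K: 43.75 km
L: 36.12 km
M: 55.87 km
Minimum: H at 22.09 km.

H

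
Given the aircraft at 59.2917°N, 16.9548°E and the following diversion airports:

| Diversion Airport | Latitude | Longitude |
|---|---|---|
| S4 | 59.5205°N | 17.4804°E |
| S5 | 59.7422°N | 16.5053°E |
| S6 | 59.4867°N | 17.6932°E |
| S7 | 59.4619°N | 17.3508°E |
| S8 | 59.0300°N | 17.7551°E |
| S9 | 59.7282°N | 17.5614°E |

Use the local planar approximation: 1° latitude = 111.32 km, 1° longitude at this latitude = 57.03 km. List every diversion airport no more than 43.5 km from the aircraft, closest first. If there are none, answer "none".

S7, S4

Distances from 59.2917°N, 16.9548°E:
S4: 39.3347 km
S5: 56.3218 km
S6: 47.3766 km
S7: 29.4789 km
S8: 54.1462 km
S9: 59.6479 km
Threshold 43.5 km: S7 (29.4789 km), S4 (39.3347 km) are within range.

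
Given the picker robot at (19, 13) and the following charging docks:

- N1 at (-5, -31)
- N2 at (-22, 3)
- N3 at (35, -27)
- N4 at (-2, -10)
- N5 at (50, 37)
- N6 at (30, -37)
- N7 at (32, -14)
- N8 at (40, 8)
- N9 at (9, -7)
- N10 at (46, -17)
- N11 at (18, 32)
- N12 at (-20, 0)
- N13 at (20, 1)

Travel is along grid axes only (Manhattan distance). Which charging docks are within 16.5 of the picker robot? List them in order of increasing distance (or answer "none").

Distances from (19, 13):
N1: 68
N2: 51
N3: 56
N4: 44
N5: 55
N6: 61
N7: 40
N8: 26
N9: 30
N10: 57
N11: 20
N12: 52
N13: 13
Threshold 16.5: N13 (13) is within range.

N13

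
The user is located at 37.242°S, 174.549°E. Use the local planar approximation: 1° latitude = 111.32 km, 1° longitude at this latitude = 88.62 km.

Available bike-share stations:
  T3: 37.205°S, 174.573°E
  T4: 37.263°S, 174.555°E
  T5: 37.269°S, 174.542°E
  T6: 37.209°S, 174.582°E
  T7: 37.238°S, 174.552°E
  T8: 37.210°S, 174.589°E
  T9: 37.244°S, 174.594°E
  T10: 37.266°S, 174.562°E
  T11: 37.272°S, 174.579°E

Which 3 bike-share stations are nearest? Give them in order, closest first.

T7, T4, T10

Distances from 37.242°S, 174.549°E:
T3: √((0.037·111.32)² + (0.024·88.62)²) = √(16.96484 + 4.52362) = 4.636 km
T4: √((-0.021·111.32)² + (0.006·88.62)²) = √(5.46493 + 0.28273) = 2.397 km
T5: √((-0.027·111.32)² + (-0.007·88.62)²) = √(9.03387 + 0.38482) = 3.069 km
T6: √((0.033·111.32)² + (0.033·88.62)²) = √(13.49504 + 8.55247) = 4.695 km
T7: √((0.004·111.32)² + (0.003·88.62)²) = √(0.19827 + 0.07068) = 0.519 km
T8: √((0.032·111.32)² + (0.040·88.62)²) = √(12.68955 + 12.56561) = 5.025 km
T9: √((-0.002·111.32)² + (0.045·88.62)²) = √(0.04957 + 15.90335) = 3.994 km
T10: √((-0.024·111.32)² + (0.013·88.62)²) = √(7.13787 + 1.32724) = 2.909 km
T11: √((-0.030·111.32)² + (0.030·88.62)²) = √(11.15293 + 7.06815) = 4.269 km
Sorted: T7 (0.519 km) < T4 (2.397 km) < T10 (2.909 km) < T5 (3.069 km) < T9 (3.994 km) < …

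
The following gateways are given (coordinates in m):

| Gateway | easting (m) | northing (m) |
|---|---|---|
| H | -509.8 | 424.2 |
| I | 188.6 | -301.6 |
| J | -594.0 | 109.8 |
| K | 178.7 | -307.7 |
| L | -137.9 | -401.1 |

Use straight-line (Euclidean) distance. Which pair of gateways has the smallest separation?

I and K

Pairwise distances:
H–I: √((698.4)² + (-725.8)²) = √(487762.560 + 526785.640) = 1007.2 m
H–J: √((-84.2)² + (-314.4)²) = √(7089.640 + 98847.360) = 325.5 m
H–K: √((688.5)² + (-731.9)²) = √(474032.250 + 535677.610) = 1004.8 m
H–L: √((371.9)² + (-825.3)²) = √(138309.610 + 681120.090) = 905.2 m
I–J: √((-782.6)² + (411.4)²) = √(612462.760 + 169249.960) = 884.1 m
I–K: √((-9.9)² + (-6.1)²) = √(98.010 + 37.210) = 11.6 m
I–L: √((-326.5)² + (-99.5)²) = √(106602.250 + 9900.250) = 341.3 m
J–K: √((772.7)² + (-417.5)²) = √(597065.290 + 174306.250) = 878.3 m
J–L: √((456.1)² + (-510.9)²) = √(208027.210 + 261018.810) = 684.9 m
K–L: √((-316.6)² + (-93.4)²) = √(100235.560 + 8723.560) = 330.1 m
Closest pair: I–K at 11.6 m.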